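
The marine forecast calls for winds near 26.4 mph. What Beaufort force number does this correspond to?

26.4 mph = 11.8 m/s, which is Beaufort 6 (strong breeze, 10.8–13.8 m/s).

Beaufort force 6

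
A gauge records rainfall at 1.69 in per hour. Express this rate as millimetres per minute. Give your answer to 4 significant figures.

0.7154 mm/minute

1.69 in/hour × 25.4 mm/in × 0.0166667 hour/minute = 0.7154 mm/minute.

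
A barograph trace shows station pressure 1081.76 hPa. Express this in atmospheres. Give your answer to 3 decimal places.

1.068 atm

1 hPa = 0.000986923 atm, so 1081.76 × 0.000986923 = 1.068 atm.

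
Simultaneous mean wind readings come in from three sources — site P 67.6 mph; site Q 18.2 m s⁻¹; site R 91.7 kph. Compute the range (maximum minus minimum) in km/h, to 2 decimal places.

43.27 km/h

site P: 67.6 mph = 108.7917 km/h.
site Q: 18.2 m/s = 65.5200 km/h.
Spread: 108.7917 − 65.5200 = 43.27 km/h.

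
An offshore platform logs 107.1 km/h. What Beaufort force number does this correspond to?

Beaufort force 11

107.1 km/h = 29.8 m/s, which is Beaufort 11 (violent storm, 28.5–32.6 m/s).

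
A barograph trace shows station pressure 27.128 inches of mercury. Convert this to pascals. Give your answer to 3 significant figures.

1 inHg = 3386.39 Pa, so 27.128 × 3386.39 = 91900 Pa.

91900 Pa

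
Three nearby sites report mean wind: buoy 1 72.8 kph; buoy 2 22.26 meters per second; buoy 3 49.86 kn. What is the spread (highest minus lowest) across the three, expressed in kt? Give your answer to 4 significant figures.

10.55 kt

buoy 1: 72.8 km/h = 39.3089 kt.
buoy 2: 22.26 m/s = 43.2700 kt.
Spread: 49.8600 − 39.3089 = 10.55 kt.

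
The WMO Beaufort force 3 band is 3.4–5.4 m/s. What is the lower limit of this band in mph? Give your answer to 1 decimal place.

3.4–5.4 m/s × 2.237 = 7.6–12.1 mph.

7.6 mph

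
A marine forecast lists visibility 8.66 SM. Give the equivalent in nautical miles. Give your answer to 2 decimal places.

7.53 nmi

1 SM = 0.868976 nmi, so 8.66 × 0.868976 = 7.53 nmi.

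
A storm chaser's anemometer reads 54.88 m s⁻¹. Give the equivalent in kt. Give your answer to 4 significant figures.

106.7 kt

1 m/s = 1.94384 kt, so 54.88 × 1.94384 = 106.7 kt.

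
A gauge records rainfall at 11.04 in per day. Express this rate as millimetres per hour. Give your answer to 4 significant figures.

11.68 mm/hour

11.04 in/day × 25.4 mm/in × 0.0416667 day/hour = 11.68 mm/hour.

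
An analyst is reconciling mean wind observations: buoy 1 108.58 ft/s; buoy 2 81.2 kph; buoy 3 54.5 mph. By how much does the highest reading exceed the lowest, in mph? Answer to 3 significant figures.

buoy 1: 108.58 ft/s = 74.032 mph.
buoy 2: 81.2 km/h = 50.455 mph.
Spread: 74.032 − 50.455 = 23.6 mph.

23.6 mph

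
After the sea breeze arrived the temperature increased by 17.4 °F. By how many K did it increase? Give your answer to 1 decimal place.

A change of 1 °C equals a change of 1.8 °F: ΔK = 17.4 × 0.5556 = 9.7 K.

9.7 K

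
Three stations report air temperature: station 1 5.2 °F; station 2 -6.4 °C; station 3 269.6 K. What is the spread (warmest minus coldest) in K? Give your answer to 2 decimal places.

station 1: 5.2 °F = -14.889 °C.
station 3: 269.6 K = -3.550 °C.
Spread: (-3.550) − (-14.889) = 11.339 °C.

11.34 K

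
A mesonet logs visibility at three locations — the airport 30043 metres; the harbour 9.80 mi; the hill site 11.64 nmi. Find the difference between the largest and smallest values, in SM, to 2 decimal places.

the airport: 30043 m = 18.6679 SM.
the hill site: 11.64 nmi = 13.3951 SM.
Spread: 18.6679 − 9.8000 = 8.87 SM.

8.87 SM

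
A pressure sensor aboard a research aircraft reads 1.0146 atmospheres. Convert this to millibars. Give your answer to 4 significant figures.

1028 mb

1 atm = 1013.25 mb, so 1.0146 × 1013.25 = 1028 mb.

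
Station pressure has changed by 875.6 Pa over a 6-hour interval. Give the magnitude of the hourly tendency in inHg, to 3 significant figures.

875.6 Pa / 6 h × 0.0002953 inHg/Pa = 0.0431 inHg/h.

0.0431 inHg per hour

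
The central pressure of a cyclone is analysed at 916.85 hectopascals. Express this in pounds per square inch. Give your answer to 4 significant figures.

1 hPa = 0.0145038 psi, so 916.85 × 0.0145038 = 13.30 psi.

13.30 psi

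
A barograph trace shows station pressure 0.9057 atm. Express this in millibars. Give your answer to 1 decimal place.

917.7 mb

1 atm = 1013.25 mb, so 0.9057 × 1013.25 = 917.7 mb.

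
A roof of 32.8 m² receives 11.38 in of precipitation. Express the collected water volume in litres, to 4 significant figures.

Depth: 11.38 in × 25.4 = 289.052 mm.
1 mm over 1 m² is 1 L, so volume = 289.052 × 32.8 = 9480.9056 L ≈ 9481 L.

9481 litres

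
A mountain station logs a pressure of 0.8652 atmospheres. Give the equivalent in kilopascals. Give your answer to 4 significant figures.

1 atm = 101.325 kPa, so 0.8652 × 101.325 = 87.67 kPa.

87.67 kPa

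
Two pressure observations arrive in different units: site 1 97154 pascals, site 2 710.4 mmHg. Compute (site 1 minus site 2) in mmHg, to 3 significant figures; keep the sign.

18.3 mmHg

site 1: 97154 Pa = 728.715 mmHg.
Difference: 728.715 − 710.400 = 18.3 mmHg.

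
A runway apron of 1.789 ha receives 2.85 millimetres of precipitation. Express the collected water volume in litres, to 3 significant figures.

Area: 1.789 ha = 17890 m².
1 mm over 1 m² is 1 L, so volume = 2.85 × 17890 = 50986.5 L ≈ 51000 L.

51000 litres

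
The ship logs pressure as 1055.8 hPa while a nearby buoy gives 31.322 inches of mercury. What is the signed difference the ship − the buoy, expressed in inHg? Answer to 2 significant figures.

-0.14 inHg

the ship: 1055.8 hPa = 31.1778 inHg.
Difference: 31.1778 − 31.3220 = -0.14 inHg.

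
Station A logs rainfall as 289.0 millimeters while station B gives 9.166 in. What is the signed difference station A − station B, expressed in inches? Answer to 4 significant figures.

2.212 in

station A: 289.0 mm = 11.37795 in.
Difference: 11.37795 − 9.16600 = 2.212 in.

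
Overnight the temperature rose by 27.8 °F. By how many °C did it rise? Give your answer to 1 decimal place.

A change of 1 °C equals a change of 1.8 °F: Δ°C = 27.8 × 0.5556 = 15.4 °C.

15.4 °C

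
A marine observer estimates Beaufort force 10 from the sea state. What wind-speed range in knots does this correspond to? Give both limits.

48 to 55 kt

Beaufort 10 (storm) spans 48–55 knots.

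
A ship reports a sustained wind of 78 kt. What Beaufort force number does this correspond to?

78 kt lies in the Beaufort 12 band (hurricane force, ≥64 kt).

Beaufort force 12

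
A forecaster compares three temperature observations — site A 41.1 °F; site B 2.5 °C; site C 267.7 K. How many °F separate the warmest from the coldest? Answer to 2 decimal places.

18.91 °F

site A: 41.1 °F = 5.056 °C.
site C: 267.7 K = -5.450 °C.
Spread: 5.056 − (-5.450) = 10.506 °C = 18.91 °F.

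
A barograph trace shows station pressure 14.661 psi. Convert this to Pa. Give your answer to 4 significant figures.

1 psi = 6894.76 Pa, so 14.661 × 6894.76 = 101100 Pa.

101100 Pa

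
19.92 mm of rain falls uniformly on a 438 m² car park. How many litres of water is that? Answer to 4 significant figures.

8725 litres

1 mm over 1 m² is 1 L, so volume = 19.92 × 438 = 8724.96 L ≈ 8725 L.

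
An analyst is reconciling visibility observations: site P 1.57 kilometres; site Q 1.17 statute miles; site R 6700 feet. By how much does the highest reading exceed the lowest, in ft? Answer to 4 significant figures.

site P: 1.57 km = 5150.92 ft.
site Q: 1.17 SM = 6177.60 ft.
Spread: 6700.00 − 5150.92 = 1549 ft.

1549 ft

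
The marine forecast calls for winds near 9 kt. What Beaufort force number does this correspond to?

Beaufort force 3

9 kt lies in the Beaufort 3 band (gentle breeze, 7–10 kt).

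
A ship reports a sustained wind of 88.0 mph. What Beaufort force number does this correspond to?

88.0 mph = 39.3 m/s, which is Beaufort 12 (hurricane force, ≥32.7 m/s).

Beaufort force 12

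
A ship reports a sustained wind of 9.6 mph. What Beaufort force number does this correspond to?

Beaufort force 3

9.6 mph = 4.3 m/s, which is Beaufort 3 (gentle breeze, 3.4–5.4 m/s).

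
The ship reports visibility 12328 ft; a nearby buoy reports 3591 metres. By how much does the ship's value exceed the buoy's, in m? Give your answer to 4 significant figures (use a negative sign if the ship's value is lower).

the ship: 12328 ft = 3757.574 m.
Difference: 3757.574 − 3591.000 = 166.6 m.

166.6 m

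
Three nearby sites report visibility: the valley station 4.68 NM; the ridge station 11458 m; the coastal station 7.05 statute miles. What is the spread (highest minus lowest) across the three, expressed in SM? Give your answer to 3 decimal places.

the valley station: 4.68 nmi = 5.38565 SM.
the ridge station: 11458 m = 7.11967 SM.
Spread: 7.11967 − 5.38565 = 1.734 SM.

1.734 SM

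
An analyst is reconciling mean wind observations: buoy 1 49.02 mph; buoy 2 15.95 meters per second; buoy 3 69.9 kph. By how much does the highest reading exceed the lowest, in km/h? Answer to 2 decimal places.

buoy 1: 49.02 mph = 78.8900 km/h.
buoy 2: 15.95 m/s = 57.4200 km/h.
Spread: 78.8900 − 57.4200 = 21.47 km/h.

21.47 km/h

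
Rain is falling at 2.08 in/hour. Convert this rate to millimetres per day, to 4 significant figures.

2.08 in/hour × 25.4 mm/in × 24 hour/day = 1268 mm/day.

1268 mm/day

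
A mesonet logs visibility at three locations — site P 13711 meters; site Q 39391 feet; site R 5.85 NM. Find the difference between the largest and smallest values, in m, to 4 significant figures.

2877 m

site Q: 39391 ft = 12006.38 m.
site R: 5.85 nmi = 10834.20 m.
Spread: 13711.00 − 10834.20 = 2877 m.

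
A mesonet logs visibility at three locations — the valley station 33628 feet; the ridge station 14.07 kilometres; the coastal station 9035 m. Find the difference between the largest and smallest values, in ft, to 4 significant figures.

the ridge station: 14.07 km = 46161.42 ft.
the coastal station: 9035 m = 29642.39 ft.
Spread: 46161.42 − 29642.39 = 16520 ft.

16520 ft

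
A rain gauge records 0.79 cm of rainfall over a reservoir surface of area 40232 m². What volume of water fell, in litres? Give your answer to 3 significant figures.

318000 litres

Depth: 0.79 cm × 10 = 7.9 mm.
1 mm over 1 m² is 1 L, so volume = 7.9 × 40232 = 317832.8 L ≈ 318000 L.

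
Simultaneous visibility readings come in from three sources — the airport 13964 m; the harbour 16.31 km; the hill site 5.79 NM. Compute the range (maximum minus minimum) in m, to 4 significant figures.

5587 m

the harbour: 16.31 km = 16310.00 m.
the hill site: 5.79 nmi = 10723.08 m.
Spread: 16310.00 − 10723.08 = 5587 m.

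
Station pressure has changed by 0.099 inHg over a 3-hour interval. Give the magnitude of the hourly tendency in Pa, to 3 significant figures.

0.099 inHg / 3 h × 3386.39 Pa/inHg = 112 Pa/h.

112 Pa per hour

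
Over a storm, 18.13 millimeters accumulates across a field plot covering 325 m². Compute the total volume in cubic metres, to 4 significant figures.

5.892 cubic metres

1 mm over 1 m² is 1 L, so volume = 18.13 × 325 = 5892.25 L = 5.892 m³.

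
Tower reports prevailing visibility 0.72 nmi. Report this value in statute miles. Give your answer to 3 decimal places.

1 nmi = 1.15078 SM, so 0.72 × 1.15078 = 0.829 SM.

0.829 SM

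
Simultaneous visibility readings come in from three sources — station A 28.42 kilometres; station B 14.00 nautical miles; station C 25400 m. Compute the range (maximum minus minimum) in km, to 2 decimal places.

station B: 14.00 nmi = 25.9280 km.
station C: 25400 m = 25.4000 km.
Spread: 28.4200 − 25.4000 = 3.02 km.

3.02 km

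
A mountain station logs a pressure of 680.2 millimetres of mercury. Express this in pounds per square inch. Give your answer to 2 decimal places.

1 mmHg = 0.0193368 psi, so 680.2 × 0.0193368 = 13.15 psi.

13.15 psi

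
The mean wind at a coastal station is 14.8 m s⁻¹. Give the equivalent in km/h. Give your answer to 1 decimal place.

53.3 km/h

1 m/s = 3.6 km/h, so 14.8 × 3.6 = 53.3 km/h.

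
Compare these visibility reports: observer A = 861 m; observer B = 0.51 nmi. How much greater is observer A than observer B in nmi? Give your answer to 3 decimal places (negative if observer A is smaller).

observer A: 861 m = 0.46490 nmi.
Difference: 0.46490 − 0.51000 = -0.045 nmi.

-0.045 nmi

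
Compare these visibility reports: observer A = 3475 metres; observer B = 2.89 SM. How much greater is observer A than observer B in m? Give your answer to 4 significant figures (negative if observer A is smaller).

-1176 m

observer B: 2.89 SM = 4651.00 m.
Difference: 3475.00 − 4651.00 = -1176 m.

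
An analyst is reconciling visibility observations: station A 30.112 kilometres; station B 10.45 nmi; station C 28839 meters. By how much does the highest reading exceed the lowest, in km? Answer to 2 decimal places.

10.76 km

station B: 10.45 nmi = 19.3534 km.
station C: 28839 m = 28.8390 km.
Spread: 30.1120 − 19.3534 = 10.76 km.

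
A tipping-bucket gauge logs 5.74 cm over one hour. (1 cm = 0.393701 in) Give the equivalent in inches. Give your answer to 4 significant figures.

2.260 in

1 cm = 0.393701 in, so 5.74 × 0.393701 = 2.260 in.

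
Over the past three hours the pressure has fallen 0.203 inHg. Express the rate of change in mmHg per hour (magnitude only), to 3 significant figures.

1.72 mmHg per hour

0.203 inHg / 3 h × 25.4 mmHg/inHg = 1.72 mmHg/h.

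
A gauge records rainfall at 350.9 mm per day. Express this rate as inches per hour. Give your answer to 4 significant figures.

0.5756 in/hour

350.9 mm/day × 0.0393701 in/mm × 0.0416667 day/hour = 0.5756 in/hour.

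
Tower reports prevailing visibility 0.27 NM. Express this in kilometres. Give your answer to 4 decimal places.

0.5000 km

1 nmi = 1.852 km, so 0.27 × 1.852 = 0.5000 km.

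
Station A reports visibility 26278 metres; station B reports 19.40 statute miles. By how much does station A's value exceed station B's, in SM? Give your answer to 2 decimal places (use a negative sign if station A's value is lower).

station A: 26278 m = 16.3284 SM.
Difference: 16.3284 − 19.4000 = -3.07 SM.

-3.07 SM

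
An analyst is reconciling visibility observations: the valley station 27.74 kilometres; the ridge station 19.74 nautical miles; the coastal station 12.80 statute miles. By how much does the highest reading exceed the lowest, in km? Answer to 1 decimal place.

the ridge station: 19.74 nmi = 36.558 km.
the coastal station: 12.80 SM = 20.600 km.
Spread: 36.558 − 20.600 = 16.0 km.

16.0 km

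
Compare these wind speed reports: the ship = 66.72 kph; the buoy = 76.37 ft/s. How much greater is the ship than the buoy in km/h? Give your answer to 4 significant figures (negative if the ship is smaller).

the buoy: 76.37 ft/s = 83.7993 km/h.
Difference: 66.7200 − 83.7993 = -17.08 km/h.

-17.08 km/h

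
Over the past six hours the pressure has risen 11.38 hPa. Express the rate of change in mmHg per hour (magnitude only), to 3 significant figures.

1.42 mmHg per hour

11.38 hPa / 6 h × 0.750062 mmHg/hPa = 1.42 mmHg/h.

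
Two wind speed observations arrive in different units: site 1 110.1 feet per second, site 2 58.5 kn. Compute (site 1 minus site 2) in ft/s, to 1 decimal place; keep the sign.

site 2: 58.5 kt = 98.737 ft/s.
Difference: 110.100 − 98.737 = 11.4 ft/s.

11.4 ft/s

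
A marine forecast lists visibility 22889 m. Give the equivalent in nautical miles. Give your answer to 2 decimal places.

1 m = 0.000539957 nmi, so 22889 × 0.000539957 = 12.36 nmi.

12.36 nmi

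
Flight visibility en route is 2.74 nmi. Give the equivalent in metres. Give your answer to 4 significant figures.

1 nmi = 1852 m, so 2.74 × 1852 = 5074 m.

5074 m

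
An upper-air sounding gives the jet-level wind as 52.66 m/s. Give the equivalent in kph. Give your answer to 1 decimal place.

189.6 km/h

1 m/s = 3.6 km/h, so 52.66 × 3.6 = 189.6 km/h.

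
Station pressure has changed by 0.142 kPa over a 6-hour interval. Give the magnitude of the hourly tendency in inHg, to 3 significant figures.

0.00699 inHg per hour

0.142 kPa / 6 h × 0.2953 inHg/kPa = 0.00699 inHg/h.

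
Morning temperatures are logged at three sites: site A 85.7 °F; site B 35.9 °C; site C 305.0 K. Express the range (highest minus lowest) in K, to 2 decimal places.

site A: 85.7 °F = 29.833 °C.
site C: 305.0 K = 31.850 °C.
Spread: 35.900 − 29.833 = 6.067 °C.

6.07 K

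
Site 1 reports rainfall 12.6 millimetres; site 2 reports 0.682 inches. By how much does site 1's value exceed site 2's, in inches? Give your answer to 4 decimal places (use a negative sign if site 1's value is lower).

site 1: 12.6 mm = 0.496063 in.
Difference: 0.496063 − 0.682000 = -0.1859 in.

-0.1859 in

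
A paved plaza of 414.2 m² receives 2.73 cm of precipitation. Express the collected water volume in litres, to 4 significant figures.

11310 litres

Depth: 2.73 cm × 10 = 27.3 mm.
1 mm over 1 m² is 1 L, so volume = 27.3 × 414.2 = 11307.66 L ≈ 11310 L.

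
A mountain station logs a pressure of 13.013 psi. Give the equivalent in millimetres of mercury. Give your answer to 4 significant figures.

1 psi = 51.7149 mmHg, so 13.013 × 51.7149 = 673.0 mmHg.

673.0 mmHg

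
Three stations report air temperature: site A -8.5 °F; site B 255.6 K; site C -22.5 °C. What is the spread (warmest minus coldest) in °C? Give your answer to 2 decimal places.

4.95 °C

site A: -8.5 °F = -22.500 °C.
site B: 255.6 K = -17.550 °C.
Spread: (-17.550) − (-22.500) = 4.950 °C.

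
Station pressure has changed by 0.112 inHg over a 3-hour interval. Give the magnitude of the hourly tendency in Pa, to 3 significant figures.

0.112 inHg / 3 h × 3386.39 Pa/inHg = 126 Pa/h.

126 Pa per hour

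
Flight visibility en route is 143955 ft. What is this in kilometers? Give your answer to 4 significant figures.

43.88 km

1 ft = 0.0003048 km, so 143955 × 0.0003048 = 43.88 km.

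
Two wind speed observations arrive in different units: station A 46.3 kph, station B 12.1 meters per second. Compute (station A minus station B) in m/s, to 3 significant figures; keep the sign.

0.761 m/s

station A: 46.3 km/h = 12.86111 m/s.
Difference: 12.86111 − 12.10000 = 0.761 m/s.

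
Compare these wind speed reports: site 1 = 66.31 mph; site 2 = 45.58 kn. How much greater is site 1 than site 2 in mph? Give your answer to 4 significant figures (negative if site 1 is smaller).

site 2: 45.58 kt = 52.4525 mph.
Difference: 66.3100 − 52.4525 = 13.86 mph.

13.86 mph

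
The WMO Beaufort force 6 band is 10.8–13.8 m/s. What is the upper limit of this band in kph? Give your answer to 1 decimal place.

10.8–13.8 m/s × 3.6 = 38.9–49.7 km/h.

49.7 km/h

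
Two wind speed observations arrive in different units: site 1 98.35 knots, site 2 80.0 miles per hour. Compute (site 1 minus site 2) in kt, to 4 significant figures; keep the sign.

28.83 kt

site 2: 80.0 mph = 69.5181 kt.
Difference: 98.3500 − 69.5181 = 28.83 kt.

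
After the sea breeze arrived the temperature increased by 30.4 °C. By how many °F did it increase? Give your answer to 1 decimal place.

For a temperature change the 32° offset cancels: Δ°F = 30.4 × 1.8 = 54.7 °F.

54.7 °F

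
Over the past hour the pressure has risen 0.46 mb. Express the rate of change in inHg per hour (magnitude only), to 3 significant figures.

0.46 mb / 1 h × 0.02953 inHg/mb = 0.0136 inHg/h.

0.0136 inHg per hour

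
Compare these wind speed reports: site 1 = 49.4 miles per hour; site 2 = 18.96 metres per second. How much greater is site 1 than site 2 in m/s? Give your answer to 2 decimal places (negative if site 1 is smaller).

site 1: 49.4 mph = 22.0838 m/s.
Difference: 22.0838 − 18.9600 = 3.12 m/s.

3.12 m/s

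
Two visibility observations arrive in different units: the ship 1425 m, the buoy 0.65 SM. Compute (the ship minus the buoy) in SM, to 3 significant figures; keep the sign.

0.235 SM

the ship: 1425 m = 0.88545 SM.
Difference: 0.88545 − 0.65000 = 0.235 SM.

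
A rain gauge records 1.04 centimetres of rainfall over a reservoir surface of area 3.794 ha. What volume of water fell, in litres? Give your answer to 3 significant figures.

395000 litres

Depth: 1.04 cm × 10 = 10.4 mm.
Area: 3.794 ha = 37940 m².
1 mm over 1 m² is 1 L, so volume = 10.4 × 37940 = 394576 L ≈ 395000 L.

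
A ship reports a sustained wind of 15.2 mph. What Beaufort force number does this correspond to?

Beaufort force 4

15.2 mph = 6.8 m/s, which is Beaufort 4 (moderate breeze, 5.5–7.9 m/s).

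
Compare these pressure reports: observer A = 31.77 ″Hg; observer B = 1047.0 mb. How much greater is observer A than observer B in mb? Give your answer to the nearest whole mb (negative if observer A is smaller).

observer A: 31.77 inHg = 1075.86 mb.
Difference: 1075.86 − 1047.00 = 29 mb.

29 mb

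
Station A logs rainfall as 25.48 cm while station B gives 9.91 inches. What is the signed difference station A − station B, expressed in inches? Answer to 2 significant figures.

station A: 25.48 cm = 10.0315 in.
Difference: 10.0315 − 9.9100 = 0.12 in.

0.12 in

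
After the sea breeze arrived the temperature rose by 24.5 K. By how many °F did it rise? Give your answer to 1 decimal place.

Converting a difference, only the 9/5 scale factor applies: Δ°F = 24.5 × 1.8 = 44.1 °F.

44.1 °F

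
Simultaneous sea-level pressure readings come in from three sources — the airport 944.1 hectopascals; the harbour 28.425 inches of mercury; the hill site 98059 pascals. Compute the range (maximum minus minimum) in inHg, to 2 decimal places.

1.08 inHg

the airport: 944.1 hPa = 27.8793 inHg.
the hill site: 98059 Pa = 28.9568 inHg.
Spread: 28.9568 − 27.8793 = 1.08 inHg.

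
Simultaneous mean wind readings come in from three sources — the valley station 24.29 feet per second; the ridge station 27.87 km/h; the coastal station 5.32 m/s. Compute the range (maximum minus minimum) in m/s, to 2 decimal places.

2.42 m/s

the valley station: 24.29 ft/s = 7.4036 m/s.
the ridge station: 27.87 km/h = 7.7417 m/s.
Spread: 7.7417 − 5.3200 = 2.42 m/s.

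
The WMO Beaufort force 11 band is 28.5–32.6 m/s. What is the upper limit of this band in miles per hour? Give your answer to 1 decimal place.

72.9 mph

28.5–32.6 m/s × 2.237 = 63.8–72.9 mph.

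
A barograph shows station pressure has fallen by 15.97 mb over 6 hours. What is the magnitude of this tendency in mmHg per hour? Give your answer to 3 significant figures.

2.00 mmHg per hour

15.97 mb / 6 h × 0.750062 mmHg/mb = 2.00 mmHg/h.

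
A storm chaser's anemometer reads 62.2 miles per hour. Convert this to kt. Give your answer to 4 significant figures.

1 mph = 0.868976 kt, so 62.2 × 0.868976 = 54.05 kt.

54.05 kt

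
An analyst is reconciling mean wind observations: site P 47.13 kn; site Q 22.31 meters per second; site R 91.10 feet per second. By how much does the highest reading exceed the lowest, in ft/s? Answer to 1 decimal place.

17.9 ft/s

site P: 47.13 kt = 79.546 ft/s.
site Q: 22.31 m/s = 73.196 ft/s.
Spread: 91.100 − 73.196 = 17.9 ft/s.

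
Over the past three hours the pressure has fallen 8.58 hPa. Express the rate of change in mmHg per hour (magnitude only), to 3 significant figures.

8.58 hPa / 3 h × 0.750062 mmHg/hPa = 2.15 mmHg/h.

2.15 mmHg per hour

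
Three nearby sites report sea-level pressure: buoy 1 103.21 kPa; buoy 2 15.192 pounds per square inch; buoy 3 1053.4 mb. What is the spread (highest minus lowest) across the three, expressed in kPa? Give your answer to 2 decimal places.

buoy 2: 15.192 psi = 104.7452 kPa.
buoy 3: 1053.4 mb = 105.3400 kPa.
Spread: 105.3400 − 103.2100 = 2.13 kPa.

2.13 kPa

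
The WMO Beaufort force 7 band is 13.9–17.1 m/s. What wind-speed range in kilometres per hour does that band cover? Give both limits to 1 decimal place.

13.9–17.1 m/s × 3.6 = 50.0–61.6 km/h.

50.0 to 61.6 km/h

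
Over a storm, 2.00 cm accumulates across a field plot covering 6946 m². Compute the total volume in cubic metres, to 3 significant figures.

139 cubic metres

Depth: 2.00 cm × 10 = 20 mm.
1 mm over 1 m² is 1 L, so volume = 20 × 6946 = 138920 L = 139 m³.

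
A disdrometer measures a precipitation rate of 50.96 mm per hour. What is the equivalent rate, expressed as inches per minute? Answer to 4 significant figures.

50.96 mm/hour × 0.0393701 in/mm × 0.0166667 hour/minute = 0.03344 in/minute.

0.03344 in/minute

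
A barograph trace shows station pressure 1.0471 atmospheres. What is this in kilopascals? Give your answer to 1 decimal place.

1 atm = 101.325 kPa, so 1.0471 × 101.325 = 106.1 kPa.

106.1 kPa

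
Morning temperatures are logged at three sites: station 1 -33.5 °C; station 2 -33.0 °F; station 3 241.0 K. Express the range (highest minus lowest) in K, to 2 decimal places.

station 2: -33.0 °F = -36.111 °C.
station 3: 241.0 K = -32.150 °C.
Spread: (-32.150) − (-36.111) = 3.961 °C.

3.96 K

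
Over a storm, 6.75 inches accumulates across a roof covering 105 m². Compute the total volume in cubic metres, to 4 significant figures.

Depth: 6.75 in × 25.4 = 171.45 mm.
1 mm over 1 m² is 1 L, so volume = 171.45 × 105 = 18002.25 L = 18.00 m³.

18.00 cubic metres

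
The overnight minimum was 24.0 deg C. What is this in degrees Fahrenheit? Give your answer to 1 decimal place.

°F = °C × 9/5 + 32 = 24.0 × 1.8 + 32 = 75.2 °F.

75.2 °F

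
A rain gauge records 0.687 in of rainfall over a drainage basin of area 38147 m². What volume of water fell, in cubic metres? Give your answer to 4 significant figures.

Depth: 0.687 in × 25.4 = 17.4498 mm.
1 mm over 1 m² is 1 L, so volume = 17.4498 × 38147 = 665657.52 L = 665.7 m³.

665.7 cubic metres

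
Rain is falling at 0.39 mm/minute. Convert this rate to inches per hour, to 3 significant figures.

0.39 mm/minute × 0.0393701 in/mm × 60 minute/hour = 0.921 in/hour.

0.921 in/hour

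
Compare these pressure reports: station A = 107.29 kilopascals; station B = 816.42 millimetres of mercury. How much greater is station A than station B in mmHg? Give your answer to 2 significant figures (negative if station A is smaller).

station A: 107.29 kPa = 804.74 mmHg.
Difference: 804.74 − 816.42 = -12 mmHg.

-12 mmHg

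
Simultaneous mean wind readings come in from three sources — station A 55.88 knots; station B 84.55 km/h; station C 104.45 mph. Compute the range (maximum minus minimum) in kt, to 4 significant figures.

45.11 kt

station B: 84.55 km/h = 45.6533 kt.
station C: 104.45 mph = 90.7646 kt.
Spread: 90.7646 − 45.6533 = 45.11 kt.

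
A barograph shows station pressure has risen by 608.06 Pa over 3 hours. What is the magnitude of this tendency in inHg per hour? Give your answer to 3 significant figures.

0.0599 inHg per hour

608.06 Pa / 3 h × 0.0002953 inHg/Pa = 0.0599 inHg/h.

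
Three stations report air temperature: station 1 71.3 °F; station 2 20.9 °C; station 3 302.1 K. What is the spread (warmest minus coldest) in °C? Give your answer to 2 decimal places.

8.05 °C

station 1: 71.3 °F = 21.833 °C.
station 3: 302.1 K = 28.950 °C.
Spread: 28.950 − 20.900 = 8.050 °C.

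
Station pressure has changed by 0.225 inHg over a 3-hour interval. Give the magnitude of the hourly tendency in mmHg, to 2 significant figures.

1.9 mmHg per hour

0.225 inHg / 3 h × 25.4 mmHg/inHg = 1.9 mmHg/h.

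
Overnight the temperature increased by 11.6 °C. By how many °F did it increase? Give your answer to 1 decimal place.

A change of 1 °C equals a change of 1.8 °F: Δ°F = 11.6 × 1.8 = 20.9 °F.

20.9 °F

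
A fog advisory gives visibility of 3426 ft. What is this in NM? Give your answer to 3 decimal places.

1 ft = 0.000164579 nmi, so 3426 × 0.000164579 = 0.564 nmi.

0.564 nmi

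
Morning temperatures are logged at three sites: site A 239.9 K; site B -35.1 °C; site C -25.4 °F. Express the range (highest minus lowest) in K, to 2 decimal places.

site A: 239.9 K = -33.250 °C.
site C: -25.4 °F = -31.889 °C.
Spread: (-31.889) − (-35.100) = 3.211 °C.

3.21 K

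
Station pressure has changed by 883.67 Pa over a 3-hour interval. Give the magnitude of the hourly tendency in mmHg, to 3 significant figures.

2.21 mmHg per hour

883.67 Pa / 3 h × 0.00750062 mmHg/Pa = 2.21 mmHg/h.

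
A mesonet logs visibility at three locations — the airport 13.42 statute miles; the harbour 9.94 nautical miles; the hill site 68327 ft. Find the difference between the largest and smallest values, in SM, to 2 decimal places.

the harbour: 9.94 nmi = 11.4387 SM.
the hill site: 68327 ft = 12.9407 SM.
Spread: 13.4200 − 11.4387 = 1.98 SM.

1.98 SM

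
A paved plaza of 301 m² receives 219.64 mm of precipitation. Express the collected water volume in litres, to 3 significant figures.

66100 litres

1 mm over 1 m² is 1 L, so volume = 219.64 × 301 = 66111.64 L ≈ 66100 L.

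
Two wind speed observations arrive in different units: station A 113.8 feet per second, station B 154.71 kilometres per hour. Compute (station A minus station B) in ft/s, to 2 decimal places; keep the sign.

-27.19 ft/s

station B: 154.71 km/h = 140.9941 ft/s.
Difference: 113.8000 − 140.9941 = -27.19 ft/s.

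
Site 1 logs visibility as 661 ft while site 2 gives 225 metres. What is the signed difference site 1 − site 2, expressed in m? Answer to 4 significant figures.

-23.53 m

site 1: 661 ft = 201.4728 m.
Difference: 201.4728 − 225.0000 = -23.53 m.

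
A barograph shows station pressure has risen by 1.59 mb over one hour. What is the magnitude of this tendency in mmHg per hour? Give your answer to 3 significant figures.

1.59 mb / 1 h × 0.750062 mmHg/mb = 1.19 mmHg/h.

1.19 mmHg per hour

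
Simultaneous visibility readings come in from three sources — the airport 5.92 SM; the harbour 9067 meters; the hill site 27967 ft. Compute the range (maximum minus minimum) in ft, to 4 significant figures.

3291 ft

the airport: 5.92 SM = 31257.60 ft.
the harbour: 9067 m = 29747.38 ft.
Spread: 31257.60 − 27967.00 = 3291 ft.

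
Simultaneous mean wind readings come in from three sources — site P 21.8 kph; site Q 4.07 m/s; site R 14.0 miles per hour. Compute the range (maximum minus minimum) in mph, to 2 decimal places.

site P: 21.8 km/h = 13.5459 mph.
site Q: 4.07 m/s = 9.1043 mph.
Spread: 14.0000 − 9.1043 = 4.90 mph.

4.90 mph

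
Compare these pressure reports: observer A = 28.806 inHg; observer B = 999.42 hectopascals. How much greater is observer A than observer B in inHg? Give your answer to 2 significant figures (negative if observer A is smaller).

-0.71 inHg

observer B: 999.42 hPa = 29.5129 inHg.
Difference: 28.8060 − 29.5129 = -0.71 inHg.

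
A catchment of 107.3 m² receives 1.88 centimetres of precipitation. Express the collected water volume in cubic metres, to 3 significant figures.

2.02 cubic metres

Depth: 1.88 cm × 10 = 18.8 mm.
1 mm over 1 m² is 1 L, so volume = 18.8 × 107.3 = 2017.24 L = 2.02 m³.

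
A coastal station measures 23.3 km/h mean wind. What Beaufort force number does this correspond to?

Beaufort force 4

23.3 km/h = 6.5 m/s, which is Beaufort 4 (moderate breeze, 5.5–7.9 m/s).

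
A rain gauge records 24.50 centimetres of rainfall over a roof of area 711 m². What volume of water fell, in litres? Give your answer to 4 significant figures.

Depth: 24.50 cm × 10 = 245 mm.
1 mm over 1 m² is 1 L, so volume = 245 × 711 = 174195 L ≈ 174200 L.

174200 litres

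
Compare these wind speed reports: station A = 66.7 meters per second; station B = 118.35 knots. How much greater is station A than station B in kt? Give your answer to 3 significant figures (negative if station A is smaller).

11.3 kt

station A: 66.7 m/s = 129.654 kt.
Difference: 129.654 − 118.350 = 11.3 kt.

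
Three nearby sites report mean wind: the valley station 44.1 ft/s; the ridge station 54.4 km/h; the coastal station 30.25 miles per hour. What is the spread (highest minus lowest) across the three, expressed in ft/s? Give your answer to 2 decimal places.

the ridge station: 54.4 km/h = 49.5771 ft/s.
the coastal station: 30.25 mph = 44.3667 ft/s.
Spread: 49.5771 − 44.1000 = 5.48 ft/s.

5.48 ft/s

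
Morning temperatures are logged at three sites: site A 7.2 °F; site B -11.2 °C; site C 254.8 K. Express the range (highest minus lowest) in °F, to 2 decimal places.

12.87 °F

site A: 7.2 °F = -13.778 °C.
site C: 254.8 K = -18.350 °C.
Spread: (-11.200) − (-18.350) = 7.150 °C = 12.87 °F.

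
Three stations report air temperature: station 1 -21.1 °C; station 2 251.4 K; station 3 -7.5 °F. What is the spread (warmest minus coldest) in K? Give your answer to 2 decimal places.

station 2: 251.4 K = -21.750 °C.
station 3: -7.5 °F = -21.944 °C.
Spread: (-21.100) − (-21.944) = 0.844 °C.

0.84 K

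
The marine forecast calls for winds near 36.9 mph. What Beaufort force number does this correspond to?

Beaufort force 7

36.9 mph = 16.5 m/s, which is Beaufort 7 (near gale, 13.9–17.1 m/s).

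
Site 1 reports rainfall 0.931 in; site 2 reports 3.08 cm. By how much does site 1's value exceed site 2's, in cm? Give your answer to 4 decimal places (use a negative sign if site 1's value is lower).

site 1: 0.931 in = 2.364740 cm.
Difference: 2.364740 − 3.080000 = -0.7153 cm.

-0.7153 cm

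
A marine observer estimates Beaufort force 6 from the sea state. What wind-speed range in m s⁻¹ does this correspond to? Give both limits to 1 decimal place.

Beaufort 6 (strong breeze) spans 10.8–13.8 m/s.

10.8 to 13.8 m/s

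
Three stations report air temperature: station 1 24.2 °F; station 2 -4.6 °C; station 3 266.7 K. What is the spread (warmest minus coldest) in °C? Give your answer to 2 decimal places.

2.12 °C

station 1: 24.2 °F = -4.333 °C.
station 3: 266.7 K = -6.450 °C.
Spread: (-4.333) − (-6.450) = 2.117 °C.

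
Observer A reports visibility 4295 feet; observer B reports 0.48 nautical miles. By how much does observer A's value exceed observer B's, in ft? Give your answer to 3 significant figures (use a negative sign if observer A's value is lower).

observer B: 0.48 nmi = 2916.54 ft.
Difference: 4295.00 − 2916.54 = 1380 ft.

1380 ft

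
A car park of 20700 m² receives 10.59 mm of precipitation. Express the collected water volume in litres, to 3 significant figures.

219000 litres

1 mm over 1 m² is 1 L, so volume = 10.59 × 20700 = 219213 L ≈ 219000 L.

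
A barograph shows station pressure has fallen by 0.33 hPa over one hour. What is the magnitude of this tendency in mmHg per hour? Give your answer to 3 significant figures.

0.33 hPa / 1 h × 0.750062 mmHg/hPa = 0.248 mmHg/h.

0.248 mmHg per hour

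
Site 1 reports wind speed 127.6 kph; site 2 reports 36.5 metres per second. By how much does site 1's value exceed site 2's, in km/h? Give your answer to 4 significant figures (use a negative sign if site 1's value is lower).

site 2: 36.5 m/s = 131.40000 km/h.
Difference: 127.60000 − 131.40000 = -3.800 km/h.

-3.800 km/h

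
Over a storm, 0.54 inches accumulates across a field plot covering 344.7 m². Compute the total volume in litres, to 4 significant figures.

Depth: 0.54 in × 25.4 = 13.716 mm.
1 mm over 1 m² is 1 L, so volume = 13.716 × 344.7 = 4727.9052 L ≈ 4728 L.

4728 litres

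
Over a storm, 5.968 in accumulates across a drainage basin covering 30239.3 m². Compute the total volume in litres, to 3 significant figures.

4580000 litres

Depth: 5.968 in × 25.4 = 151.5872 mm.
1 mm over 1 m² is 1 L, so volume = 151.5872 × 30239.3 = 4583890.8 L ≈ 4580000 L.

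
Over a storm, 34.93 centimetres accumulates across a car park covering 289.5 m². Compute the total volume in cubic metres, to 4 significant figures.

101.1 cubic metres

Depth: 34.93 cm × 10 = 349.3 mm.
1 mm over 1 m² is 1 L, so volume = 349.3 × 289.5 = 101122.35 L = 101.1 m³.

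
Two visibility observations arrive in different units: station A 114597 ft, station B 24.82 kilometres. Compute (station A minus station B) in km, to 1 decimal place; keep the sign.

10.1 km

station A: 114597 ft = 34.929 km.
Difference: 34.929 − 24.820 = 10.1 km.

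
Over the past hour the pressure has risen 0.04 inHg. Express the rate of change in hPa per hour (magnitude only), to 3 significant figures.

1.35 hPa per hour

0.04 inHg / 1 h × 33.8639 hPa/inHg = 1.35 hPa/h.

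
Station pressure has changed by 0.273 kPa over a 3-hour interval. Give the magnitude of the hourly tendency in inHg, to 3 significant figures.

0.0269 inHg per hour

0.273 kPa / 3 h × 0.2953 inHg/kPa = 0.0269 inHg/h.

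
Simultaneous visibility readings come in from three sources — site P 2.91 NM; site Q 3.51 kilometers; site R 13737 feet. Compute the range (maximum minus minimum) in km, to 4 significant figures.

1.879 km

site P: 2.91 nmi = 5.38932 km.
site R: 13737 ft = 4.18704 km.
Spread: 5.38932 − 3.51000 = 1.879 km.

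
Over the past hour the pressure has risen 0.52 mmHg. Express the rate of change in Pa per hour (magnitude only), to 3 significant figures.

69.3 Pa per hour

0.52 mmHg / 1 h × 133.322 Pa/mmHg = 69.3 Pa/h.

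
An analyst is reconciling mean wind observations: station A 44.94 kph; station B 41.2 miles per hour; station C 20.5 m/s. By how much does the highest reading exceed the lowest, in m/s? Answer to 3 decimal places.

station A: 44.94 km/h = 12.48333 m/s.
station B: 41.2 mph = 18.41805 m/s.
Spread: 20.50000 − 12.48333 = 8.017 m/s.

8.017 m/s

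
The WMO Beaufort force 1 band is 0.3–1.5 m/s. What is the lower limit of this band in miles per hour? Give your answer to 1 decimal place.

0.3–1.5 m/s × 2.237 = 0.7–3.4 mph.

0.7 mph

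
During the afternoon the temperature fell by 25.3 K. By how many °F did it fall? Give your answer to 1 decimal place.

45.5 °F

A change of 1 °C equals a change of 1.8 °F: Δ°F = 25.3 × 1.8 = 45.5 °F.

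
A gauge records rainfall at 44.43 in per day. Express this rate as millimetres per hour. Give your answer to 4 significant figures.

44.43 in/day × 25.4 mm/in × 0.0416667 day/hour = 47.02 mm/hour.

47.02 mm/hour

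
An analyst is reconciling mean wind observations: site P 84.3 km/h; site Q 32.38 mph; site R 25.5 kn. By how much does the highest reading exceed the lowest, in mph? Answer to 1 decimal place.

site P: 84.3 km/h = 52.382 mph.
site R: 25.5 kt = 29.345 mph.
Spread: 52.382 − 29.345 = 23.0 mph.

23.0 mph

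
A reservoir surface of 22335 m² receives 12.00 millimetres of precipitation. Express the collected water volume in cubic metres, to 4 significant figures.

268.0 cubic metres

1 mm over 1 m² is 1 L, so volume = 12 × 22335 = 268020 L = 268.0 m³.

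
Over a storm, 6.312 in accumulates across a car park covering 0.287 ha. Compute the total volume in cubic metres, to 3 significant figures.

Depth: 6.312 in × 25.4 = 160.3248 mm.
Area: 0.287 ha = 2870 m².
1 mm over 1 m² is 1 L, so volume = 160.3248 × 2870 = 460132.18 L = 460 m³.

460 cubic metres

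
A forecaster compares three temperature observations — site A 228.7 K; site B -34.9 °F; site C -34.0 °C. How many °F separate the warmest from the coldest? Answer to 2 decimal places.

site A: 228.7 K = -44.450 °C.
site B: -34.9 °F = -37.167 °C.
Spread: (-34.000) − (-44.450) = 10.450 °C = 18.81 °F.

18.81 °F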